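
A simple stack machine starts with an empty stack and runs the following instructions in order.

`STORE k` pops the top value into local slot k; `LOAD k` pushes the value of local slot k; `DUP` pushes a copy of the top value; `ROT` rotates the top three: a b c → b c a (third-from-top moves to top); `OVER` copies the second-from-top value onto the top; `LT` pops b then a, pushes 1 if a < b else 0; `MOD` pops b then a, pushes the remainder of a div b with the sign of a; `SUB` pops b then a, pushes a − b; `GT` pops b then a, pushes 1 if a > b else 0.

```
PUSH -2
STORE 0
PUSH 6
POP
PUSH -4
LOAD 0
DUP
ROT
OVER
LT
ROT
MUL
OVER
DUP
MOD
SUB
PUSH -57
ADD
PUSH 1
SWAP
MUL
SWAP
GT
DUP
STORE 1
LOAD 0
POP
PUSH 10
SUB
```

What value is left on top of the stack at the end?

-10

PUSH -2   [-2]
STORE 0   []
PUSH 6    [6]
POP       []
PUSH -4   [-4]
LOAD 0    [-4, -2]
DUP       [-4, -2, -2]
ROT       [-2, -2, -4]
OVER      [-2, -2, -4, -2]
LT        [-2, -2, 1]
ROT       [-2, 1, -2]
MUL       [-2, -2]
OVER      [-2, -2, -2]
DUP       [-2, -2, -2, -2]
MOD       [-2, -2, 0]
SUB       [-2, -2]
PUSH -57  [-2, -2, -57]
ADD       [-2, -59]
PUSH 1    [-2, -59, 1]
SWAP      [-2, 1, -59]
MUL       [-2, -59]
SWAP      [-59, -2]
GT        [0]
DUP       [0, 0]
STORE 1   [0]
LOAD 0    [0, -2]
POP       [0]
PUSH 10   [0, 10]
SUB       [-10]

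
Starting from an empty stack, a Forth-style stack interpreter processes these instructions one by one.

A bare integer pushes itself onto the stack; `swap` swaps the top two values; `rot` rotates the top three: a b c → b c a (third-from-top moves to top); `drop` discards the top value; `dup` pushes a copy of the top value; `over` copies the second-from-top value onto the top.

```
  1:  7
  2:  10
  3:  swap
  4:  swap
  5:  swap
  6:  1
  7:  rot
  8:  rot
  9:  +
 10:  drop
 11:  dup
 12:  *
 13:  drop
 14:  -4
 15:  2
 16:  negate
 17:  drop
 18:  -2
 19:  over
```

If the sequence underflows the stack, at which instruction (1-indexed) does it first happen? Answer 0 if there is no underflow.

0

7      → 7
10     → 7 10
swap   → 10 7
swap   → 7 10
swap   → 10 7
1      → 10 7 1
rot    → 7 1 10
rot    → 1 10 7
+      → 1 17
drop   → 1
dup    → 1 1
*      → 1
drop   → (empty)
-4     → -4
2      → -4 2
negate → -4 -2
drop   → -4
-2     → -4 -2
over   → -4 -2 -4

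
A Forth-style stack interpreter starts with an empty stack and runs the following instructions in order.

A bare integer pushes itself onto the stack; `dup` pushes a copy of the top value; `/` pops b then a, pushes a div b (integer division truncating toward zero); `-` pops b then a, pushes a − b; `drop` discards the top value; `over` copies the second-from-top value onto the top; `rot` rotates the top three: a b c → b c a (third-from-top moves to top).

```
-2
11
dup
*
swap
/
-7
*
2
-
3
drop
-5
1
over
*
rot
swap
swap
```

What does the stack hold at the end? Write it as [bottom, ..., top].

-2   -> -2
11   -> -2 11
dup  -> -2 11 11
*    -> -2 121
swap -> 121 -2
/    -> -60
-7   -> -60 -7
*    -> 420
2    -> 420 2
-    -> 418
3    -> 418 3
drop -> 418
-5   -> 418 -5
1    -> 418 -5 1
over -> 418 -5 1 -5
*    -> 418 -5 -5
rot  -> -5 -5 418
swap -> -5 418 -5
swap -> -5 -5 418

[-5, -5, 418]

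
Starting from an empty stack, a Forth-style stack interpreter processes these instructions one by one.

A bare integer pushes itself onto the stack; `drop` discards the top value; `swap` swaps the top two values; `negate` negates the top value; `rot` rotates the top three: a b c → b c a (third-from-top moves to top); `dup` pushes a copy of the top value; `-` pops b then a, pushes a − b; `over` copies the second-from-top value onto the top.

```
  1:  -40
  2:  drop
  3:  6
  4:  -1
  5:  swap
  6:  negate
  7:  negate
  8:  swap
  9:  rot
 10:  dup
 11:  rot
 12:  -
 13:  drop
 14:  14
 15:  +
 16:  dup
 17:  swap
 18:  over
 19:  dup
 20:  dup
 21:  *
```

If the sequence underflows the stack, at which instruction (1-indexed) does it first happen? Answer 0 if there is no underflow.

9

-40    -> -40
drop   -> (empty)
6      -> 6
-1     -> 6 -1
swap   -> -1 6
negate -> -1 -6
negate -> -1 6
swap   -> 6 -1
rot  — needs 3 operands, stack has 2 → underflow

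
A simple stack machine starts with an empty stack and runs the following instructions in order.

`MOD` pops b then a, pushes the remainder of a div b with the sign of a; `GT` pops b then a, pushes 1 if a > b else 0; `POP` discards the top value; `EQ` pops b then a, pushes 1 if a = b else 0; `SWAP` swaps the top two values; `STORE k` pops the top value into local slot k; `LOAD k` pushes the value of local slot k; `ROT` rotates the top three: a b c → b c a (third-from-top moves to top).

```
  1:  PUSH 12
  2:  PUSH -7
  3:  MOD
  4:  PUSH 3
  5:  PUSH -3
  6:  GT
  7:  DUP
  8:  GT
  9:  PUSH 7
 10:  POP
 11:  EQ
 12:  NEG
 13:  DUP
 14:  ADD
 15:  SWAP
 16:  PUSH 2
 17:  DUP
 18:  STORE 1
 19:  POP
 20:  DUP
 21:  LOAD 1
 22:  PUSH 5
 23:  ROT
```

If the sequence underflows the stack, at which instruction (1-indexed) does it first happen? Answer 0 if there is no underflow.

PUSH 12 : [12]
PUSH -7 : [12, -7]
MOD     : [5]
PUSH 3  : [5, 3]
PUSH -3 : [5, 3, -3]
GT      : [5, 1]
DUP     : [5, 1, 1]
GT      : [5, 0]
PUSH 7  : [5, 0, 7]
POP     : [5, 0]
EQ      : [0]
NEG     : [0]
DUP     : [0, 0]
ADD     : [0]
SWAP  — needs 2 operands, stack has 1 → underflow

15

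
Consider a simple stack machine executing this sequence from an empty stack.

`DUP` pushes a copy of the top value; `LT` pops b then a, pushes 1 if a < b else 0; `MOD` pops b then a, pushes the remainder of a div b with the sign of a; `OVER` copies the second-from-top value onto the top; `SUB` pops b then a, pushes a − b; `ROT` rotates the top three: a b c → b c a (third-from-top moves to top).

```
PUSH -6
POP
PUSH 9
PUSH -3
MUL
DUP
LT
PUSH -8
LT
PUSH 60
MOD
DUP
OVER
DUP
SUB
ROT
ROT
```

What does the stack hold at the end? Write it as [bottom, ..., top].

PUSH -6 -> -6
POP     -> (empty)
PUSH 9  -> 9
PUSH -3 -> 9 -3
MUL     -> -27
DUP     -> -27 -27
LT      -> 0
PUSH -8 -> 0 -8
LT      -> 0
PUSH 60 -> 0 60
MOD     -> 0
DUP     -> 0 0
OVER    -> 0 0 0
DUP     -> 0 0 0 0
SUB     -> 0 0 0
ROT     -> 0 0 0
ROT     -> 0 0 0

[0, 0, 0]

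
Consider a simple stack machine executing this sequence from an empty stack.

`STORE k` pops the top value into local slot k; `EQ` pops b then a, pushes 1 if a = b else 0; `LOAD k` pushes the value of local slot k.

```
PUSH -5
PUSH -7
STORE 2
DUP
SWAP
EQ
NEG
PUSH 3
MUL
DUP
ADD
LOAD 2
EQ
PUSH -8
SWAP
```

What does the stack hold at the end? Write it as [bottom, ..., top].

PUSH -5 -> -5
PUSH -7 -> -5 -7
STORE 2 -> -5
DUP     -> -5 -5
SWAP    -> -5 -5
EQ      -> 1
NEG     -> -1
PUSH 3  -> -1 3
MUL     -> -3
DUP     -> -3 -3
ADD     -> -6
LOAD 2  -> -6 -7
EQ      -> 0
PUSH -8 -> 0 -8
SWAP    -> -8 0

[-8, 0]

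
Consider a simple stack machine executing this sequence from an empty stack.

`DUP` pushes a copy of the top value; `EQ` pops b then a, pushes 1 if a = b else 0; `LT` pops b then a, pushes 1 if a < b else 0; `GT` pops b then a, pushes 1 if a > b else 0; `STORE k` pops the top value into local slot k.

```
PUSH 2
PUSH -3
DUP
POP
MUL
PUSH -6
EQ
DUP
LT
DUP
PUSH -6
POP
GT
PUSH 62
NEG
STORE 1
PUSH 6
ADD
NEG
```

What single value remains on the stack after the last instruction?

-6

PUSH 2  -> [2]
PUSH -3 -> [2, -3]
DUP     -> [2, -3, -3]
POP     -> [2, -3]
MUL     -> [-6]
PUSH -6 -> [-6, -6]
EQ      -> [1]
DUP     -> [1, 1]
LT      -> [0]
DUP     -> [0, 0]
PUSH -6 -> [0, 0, -6]
POP     -> [0, 0]
GT      -> [0]
PUSH 62 -> [0, 62]
NEG     -> [0, -62]
STORE 1 -> [0]
PUSH 6  -> [0, 6]
ADD     -> [6]
NEG     -> [-6]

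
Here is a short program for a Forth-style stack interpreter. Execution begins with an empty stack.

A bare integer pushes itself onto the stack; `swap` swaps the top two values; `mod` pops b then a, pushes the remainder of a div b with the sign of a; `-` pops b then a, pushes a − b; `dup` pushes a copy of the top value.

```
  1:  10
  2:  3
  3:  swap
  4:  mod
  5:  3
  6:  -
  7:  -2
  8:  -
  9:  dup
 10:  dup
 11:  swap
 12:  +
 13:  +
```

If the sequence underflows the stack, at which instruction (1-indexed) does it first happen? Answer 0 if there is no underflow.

0

10   -> 10
3    -> 10 3
swap -> 3 10
mod  -> 3
3    -> 3 3
-    -> 0
-2   -> 0 -2
-    -> 2
dup  -> 2 2
dup  -> 2 2 2
swap -> 2 2 2
+    -> 2 4
+    -> 6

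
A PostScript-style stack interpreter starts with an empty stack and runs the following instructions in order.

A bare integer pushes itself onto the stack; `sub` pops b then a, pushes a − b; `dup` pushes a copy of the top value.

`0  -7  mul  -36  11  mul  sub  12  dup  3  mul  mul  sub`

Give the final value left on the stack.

0   → 0
-7  → 0 -7
mul → 0
-36 → 0 -36
11  → 0 -36 11
mul → 0 -396
sub → 396
12  → 396 12
dup → 396 12 12
3   → 396 12 12 3
mul → 396 12 36
mul → 396 432
sub → -36

-36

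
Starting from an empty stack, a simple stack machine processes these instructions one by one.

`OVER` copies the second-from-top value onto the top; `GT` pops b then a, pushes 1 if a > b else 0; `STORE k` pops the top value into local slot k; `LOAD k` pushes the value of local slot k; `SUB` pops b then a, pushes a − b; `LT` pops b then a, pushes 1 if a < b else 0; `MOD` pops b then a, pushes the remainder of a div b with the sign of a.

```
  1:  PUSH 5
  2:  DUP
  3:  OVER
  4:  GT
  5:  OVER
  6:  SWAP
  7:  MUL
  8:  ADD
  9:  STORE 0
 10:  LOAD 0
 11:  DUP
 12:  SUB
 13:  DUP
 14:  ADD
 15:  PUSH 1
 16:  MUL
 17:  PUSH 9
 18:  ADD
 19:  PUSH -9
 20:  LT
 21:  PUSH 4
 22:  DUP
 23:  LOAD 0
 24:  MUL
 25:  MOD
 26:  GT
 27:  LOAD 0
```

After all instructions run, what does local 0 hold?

5

PUSH 5  -> [5]
DUP     -> [5, 5]
OVER    -> [5, 5, 5]
GT      -> [5, 0]
OVER    -> [5, 0, 5]
SWAP    -> [5, 5, 0]
MUL     -> [5, 0]
ADD     -> [5]
STORE 0 -> []
LOAD 0  -> [5]
DUP     -> [5, 5]
SUB     -> [0]
DUP     -> [0, 0]
ADD     -> [0]
PUSH 1  -> [0, 1]
MUL     -> [0]
PUSH 9  -> [0, 9]
ADD     -> [9]
PUSH -9 -> [9, -9]
LT      -> [0]
PUSH 4  -> [0, 4]
DUP     -> [0, 4, 4]
LOAD 0  -> [0, 4, 4, 5]
MUL     -> [0, 4, 20]
MOD     -> [0, 4]
GT      -> [0]
LOAD 0  -> [0, 5]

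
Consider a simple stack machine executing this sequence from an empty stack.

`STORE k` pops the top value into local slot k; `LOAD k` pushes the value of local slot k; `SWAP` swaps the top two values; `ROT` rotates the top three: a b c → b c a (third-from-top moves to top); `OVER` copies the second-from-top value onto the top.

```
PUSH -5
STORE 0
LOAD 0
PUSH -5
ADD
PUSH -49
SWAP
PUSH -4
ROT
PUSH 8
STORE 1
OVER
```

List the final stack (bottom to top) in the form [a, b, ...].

PUSH -5  : [-5]
STORE 0  : []
LOAD 0   : [-5]
PUSH -5  : [-5, -5]
ADD      : [-10]
PUSH -49 : [-10, -49]
SWAP     : [-49, -10]
PUSH -4  : [-49, -10, -4]
ROT      : [-10, -4, -49]
PUSH 8   : [-10, -4, -49, 8]
STORE 1  : [-10, -4, -49]
OVER     : [-10, -4, -49, -4]

[-10, -4, -49, -4]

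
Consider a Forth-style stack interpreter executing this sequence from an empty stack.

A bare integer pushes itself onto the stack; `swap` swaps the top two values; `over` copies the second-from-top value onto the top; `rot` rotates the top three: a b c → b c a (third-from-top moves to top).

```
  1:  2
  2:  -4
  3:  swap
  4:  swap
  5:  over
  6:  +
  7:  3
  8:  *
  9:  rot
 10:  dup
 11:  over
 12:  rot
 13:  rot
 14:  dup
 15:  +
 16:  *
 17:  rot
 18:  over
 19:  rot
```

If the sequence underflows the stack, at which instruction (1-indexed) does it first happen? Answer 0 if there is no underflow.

2    : 2
-4   : 2 -4
swap : -4 2
swap : 2 -4
over : 2 -4 2
+    : 2 -2
3    : 2 -2 3
*    : 2 -6
rot  — needs 3 operands, stack has 2 → underflow

9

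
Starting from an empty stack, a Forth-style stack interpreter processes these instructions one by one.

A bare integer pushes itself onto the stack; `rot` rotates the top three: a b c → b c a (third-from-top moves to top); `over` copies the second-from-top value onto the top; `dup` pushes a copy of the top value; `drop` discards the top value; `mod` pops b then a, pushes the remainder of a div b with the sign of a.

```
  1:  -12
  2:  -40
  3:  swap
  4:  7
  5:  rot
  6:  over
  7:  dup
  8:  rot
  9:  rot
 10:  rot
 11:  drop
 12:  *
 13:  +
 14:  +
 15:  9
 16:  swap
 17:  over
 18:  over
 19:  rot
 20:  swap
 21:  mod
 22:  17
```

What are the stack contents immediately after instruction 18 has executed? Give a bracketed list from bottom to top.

-12  -> -12
-40  -> -12 -40
swap -> -40 -12
7    -> -40 -12 7
rot  -> -12 7 -40
over -> -12 7 -40 7
dup  -> -12 7 -40 7 7
rot  -> -12 7 7 7 -40
rot  -> -12 7 7 -40 7
rot  -> -12 7 -40 7 7
drop -> -12 7 -40 7
*    -> -12 7 -280
+    -> -12 -273
+    -> -285
9    -> -285 9
swap -> 9 -285
over -> 9 -285 9
over -> 9 -285 9 -285

[9, -285, 9, -285]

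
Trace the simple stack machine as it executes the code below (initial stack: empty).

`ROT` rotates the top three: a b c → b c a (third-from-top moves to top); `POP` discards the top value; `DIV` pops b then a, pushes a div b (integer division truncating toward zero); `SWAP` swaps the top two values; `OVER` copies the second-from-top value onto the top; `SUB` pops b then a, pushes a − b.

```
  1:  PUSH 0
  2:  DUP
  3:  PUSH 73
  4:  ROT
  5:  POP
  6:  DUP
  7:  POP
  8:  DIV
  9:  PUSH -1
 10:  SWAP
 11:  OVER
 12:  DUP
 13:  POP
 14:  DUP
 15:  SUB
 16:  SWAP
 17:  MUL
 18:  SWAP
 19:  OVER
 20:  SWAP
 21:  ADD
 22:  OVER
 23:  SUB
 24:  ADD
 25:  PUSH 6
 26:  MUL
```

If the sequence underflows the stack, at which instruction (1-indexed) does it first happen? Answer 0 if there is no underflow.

0

PUSH 0   0
DUP      0 0
PUSH 73  0 0 73
ROT      0 73 0
POP      0 73
DUP      0 73 73
POP      0 73
DIV      0
PUSH -1  0 -1
SWAP     -1 0
OVER     -1 0 -1
DUP      -1 0 -1 -1
POP      -1 0 -1
DUP      -1 0 -1 -1
SUB      -1 0 0
SWAP     -1 0 0
MUL      -1 0
SWAP     0 -1
OVER     0 -1 0
SWAP     0 0 -1
ADD      0 -1
OVER     0 -1 0
SUB      0 -1
ADD      -1
PUSH 6   -1 6
MUL      -6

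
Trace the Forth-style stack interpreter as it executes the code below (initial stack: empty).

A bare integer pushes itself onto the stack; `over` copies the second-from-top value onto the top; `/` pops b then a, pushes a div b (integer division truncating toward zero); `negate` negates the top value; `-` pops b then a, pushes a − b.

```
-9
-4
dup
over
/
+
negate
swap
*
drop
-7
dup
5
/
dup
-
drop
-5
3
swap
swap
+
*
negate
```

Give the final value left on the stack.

-9      -9
-4      -9 -4
dup     -9 -4 -4
over    -9 -4 -4 -4
/       -9 -4 1
+       -9 -3
negate  -9 3
swap    3 -9
*       -27
drop    (empty)
-7      -7
dup     -7 -7
5       -7 -7 5
/       -7 -1
dup     -7 -1 -1
-       -7 0
drop    -7
-5      -7 -5
3       -7 -5 3
swap    -7 3 -5
swap    -7 -5 3
+       -7 -2
*       14
negate  -14

-14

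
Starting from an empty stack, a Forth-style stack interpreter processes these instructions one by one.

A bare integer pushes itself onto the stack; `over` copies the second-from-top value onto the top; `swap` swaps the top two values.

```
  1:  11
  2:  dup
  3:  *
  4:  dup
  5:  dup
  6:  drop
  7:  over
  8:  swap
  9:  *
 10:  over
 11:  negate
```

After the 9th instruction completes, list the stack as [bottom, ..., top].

11   → [11]
dup  → [11, 11]
*    → [121]
dup  → [121, 121]
dup  → [121, 121, 121]
drop → [121, 121]
over → [121, 121, 121]
swap → [121, 121, 121]
*    → [121, 14641]

[121, 14641]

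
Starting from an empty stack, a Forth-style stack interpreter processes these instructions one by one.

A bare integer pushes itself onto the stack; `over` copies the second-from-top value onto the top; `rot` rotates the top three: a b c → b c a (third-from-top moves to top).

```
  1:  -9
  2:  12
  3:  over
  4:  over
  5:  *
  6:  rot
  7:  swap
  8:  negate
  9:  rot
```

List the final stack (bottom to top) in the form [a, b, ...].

[-9, 108, 12]

-9     : -9
12     : -9 12
over   : -9 12 -9
over   : -9 12 -9 12
*      : -9 12 -108
rot    : 12 -108 -9
swap   : 12 -9 -108
negate : 12 -9 108
rot    : -9 108 12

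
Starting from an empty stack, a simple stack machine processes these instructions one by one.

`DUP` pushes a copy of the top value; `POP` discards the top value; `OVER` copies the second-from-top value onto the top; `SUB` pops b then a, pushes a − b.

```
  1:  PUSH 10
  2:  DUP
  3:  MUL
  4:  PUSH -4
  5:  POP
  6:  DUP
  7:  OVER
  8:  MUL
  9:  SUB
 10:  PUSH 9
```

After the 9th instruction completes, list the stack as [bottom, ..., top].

[-9900]

PUSH 10 : 10
DUP     : 10 10
MUL     : 100
PUSH -4 : 100 -4
POP     : 100
DUP     : 100 100
OVER    : 100 100 100
MUL     : 100 10000
SUB     : -9900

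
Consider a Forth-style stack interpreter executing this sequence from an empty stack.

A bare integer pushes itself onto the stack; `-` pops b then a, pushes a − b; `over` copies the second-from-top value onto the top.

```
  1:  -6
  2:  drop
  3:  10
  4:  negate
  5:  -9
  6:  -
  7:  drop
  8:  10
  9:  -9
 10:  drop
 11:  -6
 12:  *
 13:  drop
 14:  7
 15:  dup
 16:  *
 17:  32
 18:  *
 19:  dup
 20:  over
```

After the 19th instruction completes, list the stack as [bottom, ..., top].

[1568, 1568]

-6      -6
drop    (empty)
10      10
negate  -10
-9      -10 -9
-       -1
drop    (empty)
10      10
-9      10 -9
drop    10
-6      10 -6
*       -60
drop    (empty)
7       7
dup     7 7
*       49
32      49 32
*       1568
dup     1568 1568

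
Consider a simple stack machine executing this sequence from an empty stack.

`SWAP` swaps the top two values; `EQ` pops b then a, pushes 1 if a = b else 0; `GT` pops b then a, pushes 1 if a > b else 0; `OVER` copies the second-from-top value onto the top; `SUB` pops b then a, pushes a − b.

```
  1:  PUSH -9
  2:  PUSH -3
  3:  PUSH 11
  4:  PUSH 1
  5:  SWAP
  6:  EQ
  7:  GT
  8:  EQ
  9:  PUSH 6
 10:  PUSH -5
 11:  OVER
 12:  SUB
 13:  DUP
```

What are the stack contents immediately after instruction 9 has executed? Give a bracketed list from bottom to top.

[0, 6]

PUSH -9 -> [-9]
PUSH -3 -> [-9, -3]
PUSH 11 -> [-9, -3, 11]
PUSH 1  -> [-9, -3, 11, 1]
SWAP    -> [-9, -3, 1, 11]
EQ      -> [-9, -3, 0]
GT      -> [-9, 0]
EQ      -> [0]
PUSH 6  -> [0, 6]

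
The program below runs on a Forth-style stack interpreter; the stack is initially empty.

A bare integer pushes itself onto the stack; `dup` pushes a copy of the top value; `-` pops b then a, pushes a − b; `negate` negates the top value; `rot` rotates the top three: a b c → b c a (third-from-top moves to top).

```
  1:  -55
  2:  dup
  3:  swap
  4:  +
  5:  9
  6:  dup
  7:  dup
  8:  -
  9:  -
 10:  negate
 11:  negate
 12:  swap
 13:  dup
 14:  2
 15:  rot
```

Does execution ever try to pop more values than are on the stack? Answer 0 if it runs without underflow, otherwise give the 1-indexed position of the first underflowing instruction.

0

-55    : [-55]
dup    : [-55, -55]
swap   : [-55, -55]
+      : [-110]
9      : [-110, 9]
dup    : [-110, 9, 9]
dup    : [-110, 9, 9, 9]
-      : [-110, 9, 0]
-      : [-110, 9]
negate : [-110, -9]
negate : [-110, 9]
swap   : [9, -110]
dup    : [9, -110, -110]
2      : [9, -110, -110, 2]
rot    : [9, -110, 2, -110]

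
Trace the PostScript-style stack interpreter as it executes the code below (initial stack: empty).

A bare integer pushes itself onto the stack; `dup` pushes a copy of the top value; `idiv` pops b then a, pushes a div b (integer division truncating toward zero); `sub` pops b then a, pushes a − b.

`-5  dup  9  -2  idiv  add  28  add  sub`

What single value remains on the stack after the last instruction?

-24

-5   -> -5
dup  -> -5 -5
9    -> -5 -5 9
-2   -> -5 -5 9 -2
idiv -> -5 -5 -4
add  -> -5 -9
28   -> -5 -9 28
add  -> -5 19
sub  -> -24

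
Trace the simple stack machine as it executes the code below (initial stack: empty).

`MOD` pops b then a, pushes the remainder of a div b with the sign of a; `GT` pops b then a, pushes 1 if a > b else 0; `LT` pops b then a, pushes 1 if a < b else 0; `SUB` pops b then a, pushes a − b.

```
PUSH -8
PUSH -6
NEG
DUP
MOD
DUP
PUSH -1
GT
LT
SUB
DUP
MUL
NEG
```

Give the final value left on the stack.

-81

PUSH -8 -> -8
PUSH -6 -> -8 -6
NEG     -> -8 6
DUP     -> -8 6 6
MOD     -> -8 0
DUP     -> -8 0 0
PUSH -1 -> -8 0 0 -1
GT      -> -8 0 1
LT      -> -8 1
SUB     -> -9
DUP     -> -9 -9
MUL     -> 81
NEG     -> -81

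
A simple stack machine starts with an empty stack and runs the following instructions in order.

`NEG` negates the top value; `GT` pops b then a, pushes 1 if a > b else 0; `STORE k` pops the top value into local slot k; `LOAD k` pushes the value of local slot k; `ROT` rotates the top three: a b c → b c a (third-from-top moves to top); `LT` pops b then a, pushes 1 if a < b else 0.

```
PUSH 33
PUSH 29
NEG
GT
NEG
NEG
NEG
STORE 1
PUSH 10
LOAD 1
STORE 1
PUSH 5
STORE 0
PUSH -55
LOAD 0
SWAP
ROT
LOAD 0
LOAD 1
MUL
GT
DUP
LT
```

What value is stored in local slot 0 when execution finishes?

PUSH 33  : [33]
PUSH 29  : [33, 29]
NEG      : [33, -29]
GT       : [1]
NEG      : [-1]
NEG      : [1]
NEG      : [-1]
STORE 1  : []
PUSH 10  : [10]
LOAD 1   : [10, -1]
STORE 1  : [10]
PUSH 5   : [10, 5]
STORE 0  : [10]
PUSH -55 : [10, -55]
LOAD 0   : [10, -55, 5]
SWAP     : [10, 5, -55]
ROT      : [5, -55, 10]
LOAD 0   : [5, -55, 10, 5]
LOAD 1   : [5, -55, 10, 5, -1]
MUL      : [5, -55, 10, -5]
GT       : [5, -55, 1]
DUP      : [5, -55, 1, 1]
LT       : [5, -55, 0]

5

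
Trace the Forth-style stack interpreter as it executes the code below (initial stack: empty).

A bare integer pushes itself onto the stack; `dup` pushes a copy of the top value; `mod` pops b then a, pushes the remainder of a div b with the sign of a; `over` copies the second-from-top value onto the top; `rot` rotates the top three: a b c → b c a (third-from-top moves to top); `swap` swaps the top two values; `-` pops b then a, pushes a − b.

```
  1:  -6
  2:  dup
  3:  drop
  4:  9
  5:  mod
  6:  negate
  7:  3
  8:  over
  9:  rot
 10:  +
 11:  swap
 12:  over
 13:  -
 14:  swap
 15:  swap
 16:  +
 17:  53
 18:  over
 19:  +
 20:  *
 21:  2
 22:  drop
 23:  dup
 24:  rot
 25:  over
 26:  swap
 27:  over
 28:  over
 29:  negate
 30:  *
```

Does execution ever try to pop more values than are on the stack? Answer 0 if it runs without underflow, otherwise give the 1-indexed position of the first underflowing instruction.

24

-6     -> -6
dup    -> -6 -6
drop   -> -6
9      -> -6 9
mod    -> -6
negate -> 6
3      -> 6 3
over   -> 6 3 6
rot    -> 3 6 6
+      -> 3 12
swap   -> 12 3
over   -> 12 3 12
-      -> 12 -9
swap   -> -9 12
swap   -> 12 -9
+      -> 3
53     -> 3 53
over   -> 3 53 3
+      -> 3 56
*      -> 168
2      -> 168 2
drop   -> 168
dup    -> 168 168
rot  — needs 3 operands, stack has 2 → underflow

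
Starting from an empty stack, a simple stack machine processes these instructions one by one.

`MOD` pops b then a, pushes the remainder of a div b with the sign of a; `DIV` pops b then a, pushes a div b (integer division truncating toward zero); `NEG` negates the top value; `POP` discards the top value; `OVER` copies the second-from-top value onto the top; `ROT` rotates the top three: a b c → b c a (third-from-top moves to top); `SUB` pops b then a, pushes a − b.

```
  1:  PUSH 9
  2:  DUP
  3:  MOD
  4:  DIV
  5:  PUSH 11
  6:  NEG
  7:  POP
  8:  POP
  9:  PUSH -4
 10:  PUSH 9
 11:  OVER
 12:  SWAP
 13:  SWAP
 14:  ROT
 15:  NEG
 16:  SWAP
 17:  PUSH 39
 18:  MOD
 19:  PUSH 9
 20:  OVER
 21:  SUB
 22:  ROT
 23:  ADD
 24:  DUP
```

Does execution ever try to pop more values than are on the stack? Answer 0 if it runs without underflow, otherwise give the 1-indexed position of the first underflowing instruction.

PUSH 9 → [9]
DUP    → [9, 9]
MOD    → [0]
DIV  — needs 2 operands, stack has 1 → underflow

4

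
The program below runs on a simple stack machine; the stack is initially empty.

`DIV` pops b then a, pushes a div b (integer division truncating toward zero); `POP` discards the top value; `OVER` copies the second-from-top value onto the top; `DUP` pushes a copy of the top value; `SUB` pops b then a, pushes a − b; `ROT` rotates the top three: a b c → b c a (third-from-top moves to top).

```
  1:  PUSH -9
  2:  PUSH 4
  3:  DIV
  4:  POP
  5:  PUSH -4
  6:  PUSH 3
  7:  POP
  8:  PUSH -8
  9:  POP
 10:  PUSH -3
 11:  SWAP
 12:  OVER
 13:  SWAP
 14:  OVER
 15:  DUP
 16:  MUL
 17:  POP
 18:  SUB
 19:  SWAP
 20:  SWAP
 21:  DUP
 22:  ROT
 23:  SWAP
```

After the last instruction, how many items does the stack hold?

PUSH -9 → -9
PUSH 4  → -9 4
DIV     → -2
POP     → (empty)
PUSH -4 → -4
PUSH 3  → -4 3
POP     → -4
PUSH -8 → -4 -8
POP     → -4
PUSH -3 → -4 -3
SWAP    → -3 -4
OVER    → -3 -4 -3
SWAP    → -3 -3 -4
OVER    → -3 -3 -4 -3
DUP     → -3 -3 -4 -3 -3
MUL     → -3 -3 -4 9
POP     → -3 -3 -4
SUB     → -3 1
SWAP    → 1 -3
SWAP    → -3 1
DUP     → -3 1 1
ROT     → 1 1 -3
SWAP    → 1 -3 1

3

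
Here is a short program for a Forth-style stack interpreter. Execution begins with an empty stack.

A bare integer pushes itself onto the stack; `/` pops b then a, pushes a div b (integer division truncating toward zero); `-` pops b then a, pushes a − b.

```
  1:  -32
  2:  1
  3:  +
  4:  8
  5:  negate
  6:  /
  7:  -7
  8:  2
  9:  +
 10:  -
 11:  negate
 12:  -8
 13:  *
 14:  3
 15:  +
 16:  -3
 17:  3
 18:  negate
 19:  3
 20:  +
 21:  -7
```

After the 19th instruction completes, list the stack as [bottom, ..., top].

[67, -3, -3, 3]

-32    -> [-32]
1      -> [-32, 1]
+      -> [-31]
8      -> [-31, 8]
negate -> [-31, -8]
/      -> [3]
-7     -> [3, -7]
2      -> [3, -7, 2]
+      -> [3, -5]
-      -> [8]
negate -> [-8]
-8     -> [-8, -8]
*      -> [64]
3      -> [64, 3]
+      -> [67]
-3     -> [67, -3]
3      -> [67, -3, 3]
negate -> [67, -3, -3]
3      -> [67, -3, -3, 3]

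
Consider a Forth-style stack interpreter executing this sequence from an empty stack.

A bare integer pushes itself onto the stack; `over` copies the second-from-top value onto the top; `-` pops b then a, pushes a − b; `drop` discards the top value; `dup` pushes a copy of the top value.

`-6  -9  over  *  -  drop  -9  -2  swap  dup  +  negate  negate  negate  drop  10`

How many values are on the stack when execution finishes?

2

-6     → [-6]
-9     → [-6, -9]
over   → [-6, -9, -6]
*      → [-6, 54]
-      → [-60]
drop   → []
-9     → [-9]
-2     → [-9, -2]
swap   → [-2, -9]
dup    → [-2, -9, -9]
+      → [-2, -18]
negate → [-2, 18]
negate → [-2, -18]
negate → [-2, 18]
drop   → [-2]
10     → [-2, 10]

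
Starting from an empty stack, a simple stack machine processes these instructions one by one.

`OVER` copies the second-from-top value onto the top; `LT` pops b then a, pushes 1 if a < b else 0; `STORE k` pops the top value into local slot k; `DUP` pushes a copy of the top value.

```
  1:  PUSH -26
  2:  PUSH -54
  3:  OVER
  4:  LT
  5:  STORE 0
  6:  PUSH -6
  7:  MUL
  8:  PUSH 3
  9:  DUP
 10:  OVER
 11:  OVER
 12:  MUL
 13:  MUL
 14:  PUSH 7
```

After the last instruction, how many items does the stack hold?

4

PUSH -26  -26
PUSH -54  -26 -54
OVER      -26 -54 -26
LT        -26 1
STORE 0   -26
PUSH -6   -26 -6
MUL       156
PUSH 3    156 3
DUP       156 3 3
OVER      156 3 3 3
OVER      156 3 3 3 3
MUL       156 3 3 9
MUL       156 3 27
PUSH 7    156 3 27 7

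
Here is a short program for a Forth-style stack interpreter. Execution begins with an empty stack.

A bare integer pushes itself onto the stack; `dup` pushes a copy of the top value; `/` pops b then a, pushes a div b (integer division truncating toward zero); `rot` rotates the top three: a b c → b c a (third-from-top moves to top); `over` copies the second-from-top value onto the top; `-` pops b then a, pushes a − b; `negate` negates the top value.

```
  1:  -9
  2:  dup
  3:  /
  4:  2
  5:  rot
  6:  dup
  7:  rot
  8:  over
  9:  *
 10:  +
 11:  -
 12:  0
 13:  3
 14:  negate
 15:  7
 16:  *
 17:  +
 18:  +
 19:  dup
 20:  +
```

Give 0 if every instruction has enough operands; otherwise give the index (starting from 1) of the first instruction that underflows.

5

-9   -9
dup  -9 -9
/    1
2    1 2
rot  — needs 3 operands, stack has 2 → underflow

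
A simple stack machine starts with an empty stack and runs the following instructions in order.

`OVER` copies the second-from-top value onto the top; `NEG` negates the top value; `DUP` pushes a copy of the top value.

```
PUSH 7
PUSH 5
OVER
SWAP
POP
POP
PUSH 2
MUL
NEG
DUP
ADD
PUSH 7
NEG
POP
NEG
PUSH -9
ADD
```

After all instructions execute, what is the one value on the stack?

PUSH 7  → [7]
PUSH 5  → [7, 5]
OVER    → [7, 5, 7]
SWAP    → [7, 7, 5]
POP     → [7, 7]
POP     → [7]
PUSH 2  → [7, 2]
MUL     → [14]
NEG     → [-14]
DUP     → [-14, -14]
ADD     → [-28]
PUSH 7  → [-28, 7]
NEG     → [-28, -7]
POP     → [-28]
NEG     → [28]
PUSH -9 → [28, -9]
ADD     → [19]

19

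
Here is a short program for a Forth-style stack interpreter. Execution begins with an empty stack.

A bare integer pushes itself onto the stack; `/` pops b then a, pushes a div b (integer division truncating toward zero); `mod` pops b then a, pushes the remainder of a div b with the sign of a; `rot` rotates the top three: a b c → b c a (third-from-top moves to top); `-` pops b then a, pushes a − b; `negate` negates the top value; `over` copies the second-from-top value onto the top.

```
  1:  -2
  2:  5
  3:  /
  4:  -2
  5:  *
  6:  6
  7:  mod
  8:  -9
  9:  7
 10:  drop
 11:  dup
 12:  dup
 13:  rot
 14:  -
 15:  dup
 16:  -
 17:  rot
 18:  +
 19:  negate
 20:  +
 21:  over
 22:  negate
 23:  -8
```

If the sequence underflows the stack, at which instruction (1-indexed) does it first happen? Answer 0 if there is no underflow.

-2      -2
5       -2 5
/       0
-2      0 -2
*       0
6       0 6
mod     0
-9      0 -9
7       0 -9 7
drop    0 -9
dup     0 -9 -9
dup     0 -9 -9 -9
rot     0 -9 -9 -9
-       0 -9 0
dup     0 -9 0 0
-       0 -9 0
rot     -9 0 0
+       -9 0
negate  -9 0
+       -9
over  — needs 2 operands, stack has 1 → underflow

21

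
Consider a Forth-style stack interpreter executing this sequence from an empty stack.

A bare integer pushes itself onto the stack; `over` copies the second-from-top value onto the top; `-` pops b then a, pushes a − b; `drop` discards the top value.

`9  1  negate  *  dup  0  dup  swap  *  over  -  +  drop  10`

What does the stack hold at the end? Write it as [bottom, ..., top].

[-9, 10]

9       [9]
1       [9, 1]
negate  [9, -1]
*       [-9]
dup     [-9, -9]
0       [-9, -9, 0]
dup     [-9, -9, 0, 0]
swap    [-9, -9, 0, 0]
*       [-9, -9, 0]
over    [-9, -9, 0, -9]
-       [-9, -9, 9]
+       [-9, 0]
drop    [-9]
10      [-9, 10]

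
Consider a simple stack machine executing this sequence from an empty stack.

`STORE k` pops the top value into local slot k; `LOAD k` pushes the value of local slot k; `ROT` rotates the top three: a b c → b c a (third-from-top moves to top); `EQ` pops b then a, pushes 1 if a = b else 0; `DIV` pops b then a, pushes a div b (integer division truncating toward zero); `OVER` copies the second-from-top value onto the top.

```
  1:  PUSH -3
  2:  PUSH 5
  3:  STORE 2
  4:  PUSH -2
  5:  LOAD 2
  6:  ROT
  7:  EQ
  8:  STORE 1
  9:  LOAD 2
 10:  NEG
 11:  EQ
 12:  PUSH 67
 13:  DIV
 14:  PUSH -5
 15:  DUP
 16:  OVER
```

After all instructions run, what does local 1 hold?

PUSH -3 : -3
PUSH 5  : -3 5
STORE 2 : -3
PUSH -2 : -3 -2
LOAD 2  : -3 -2 5
ROT     : -2 5 -3
EQ      : -2 0
STORE 1 : -2
LOAD 2  : -2 5
NEG     : -2 -5
EQ      : 0
PUSH 67 : 0 67
DIV     : 0
PUSH -5 : 0 -5
DUP     : 0 -5 -5
OVER    : 0 -5 -5 -5

0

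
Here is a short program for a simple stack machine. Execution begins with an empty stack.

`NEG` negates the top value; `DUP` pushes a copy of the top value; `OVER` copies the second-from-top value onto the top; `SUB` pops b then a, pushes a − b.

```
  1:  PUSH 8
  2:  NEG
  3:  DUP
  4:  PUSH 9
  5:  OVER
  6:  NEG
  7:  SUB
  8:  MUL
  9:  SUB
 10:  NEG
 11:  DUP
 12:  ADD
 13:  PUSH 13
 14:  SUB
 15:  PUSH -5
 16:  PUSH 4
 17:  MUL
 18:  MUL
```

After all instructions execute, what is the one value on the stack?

260

PUSH 8   [8]
NEG      [-8]
DUP      [-8, -8]
PUSH 9   [-8, -8, 9]
OVER     [-8, -8, 9, -8]
NEG      [-8, -8, 9, 8]
SUB      [-8, -8, 1]
MUL      [-8, -8]
SUB      [0]
NEG      [0]
DUP      [0, 0]
ADD      [0]
PUSH 13  [0, 13]
SUB      [-13]
PUSH -5  [-13, -5]
PUSH 4   [-13, -5, 4]
MUL      [-13, -20]
MUL      [260]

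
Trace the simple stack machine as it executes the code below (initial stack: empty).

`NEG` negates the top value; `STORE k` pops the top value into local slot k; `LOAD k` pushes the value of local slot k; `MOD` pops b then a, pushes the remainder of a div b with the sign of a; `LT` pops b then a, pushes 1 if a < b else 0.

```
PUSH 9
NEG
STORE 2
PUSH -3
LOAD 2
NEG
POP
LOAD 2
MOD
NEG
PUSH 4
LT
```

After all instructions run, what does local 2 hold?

PUSH 9  : 9
NEG     : -9
STORE 2 : (empty)
PUSH -3 : -3
LOAD 2  : -3 -9
NEG     : -3 9
POP     : -3
LOAD 2  : -3 -9
MOD     : -3
NEG     : 3
PUSH 4  : 3 4
LT      : 1

-9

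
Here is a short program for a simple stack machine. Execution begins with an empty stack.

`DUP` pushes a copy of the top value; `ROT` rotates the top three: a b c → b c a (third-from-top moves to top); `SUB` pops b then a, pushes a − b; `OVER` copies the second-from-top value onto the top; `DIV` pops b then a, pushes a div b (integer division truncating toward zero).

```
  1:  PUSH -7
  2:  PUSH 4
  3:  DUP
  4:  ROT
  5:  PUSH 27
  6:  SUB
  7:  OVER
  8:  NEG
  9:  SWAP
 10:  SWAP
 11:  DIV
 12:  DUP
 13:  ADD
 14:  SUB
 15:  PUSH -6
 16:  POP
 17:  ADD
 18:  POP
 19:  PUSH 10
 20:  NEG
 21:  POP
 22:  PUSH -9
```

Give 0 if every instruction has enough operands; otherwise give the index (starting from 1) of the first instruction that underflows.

0

PUSH -7 -> -7
PUSH 4  -> -7 4
DUP     -> -7 4 4
ROT     -> 4 4 -7
PUSH 27 -> 4 4 -7 27
SUB     -> 4 4 -34
OVER    -> 4 4 -34 4
NEG     -> 4 4 -34 -4
SWAP    -> 4 4 -4 -34
SWAP    -> 4 4 -34 -4
DIV     -> 4 4 8
DUP     -> 4 4 8 8
ADD     -> 4 4 16
SUB     -> 4 -12
PUSH -6 -> 4 -12 -6
POP     -> 4 -12
ADD     -> -8
POP     -> (empty)
PUSH 10 -> 10
NEG     -> -10
POP     -> (empty)
PUSH -9 -> -9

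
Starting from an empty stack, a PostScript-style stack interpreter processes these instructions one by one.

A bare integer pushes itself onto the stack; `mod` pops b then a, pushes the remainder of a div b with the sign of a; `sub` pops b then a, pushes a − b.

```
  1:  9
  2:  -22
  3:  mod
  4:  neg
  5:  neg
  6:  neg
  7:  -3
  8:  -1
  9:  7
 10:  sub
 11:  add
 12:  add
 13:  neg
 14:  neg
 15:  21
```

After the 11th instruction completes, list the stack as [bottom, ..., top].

[-9, -11]

9   -> [9]
-22 -> [9, -22]
mod -> [9]
neg -> [-9]
neg -> [9]
neg -> [-9]
-3  -> [-9, -3]
-1  -> [-9, -3, -1]
7   -> [-9, -3, -1, 7]
sub -> [-9, -3, -8]
add -> [-9, -11]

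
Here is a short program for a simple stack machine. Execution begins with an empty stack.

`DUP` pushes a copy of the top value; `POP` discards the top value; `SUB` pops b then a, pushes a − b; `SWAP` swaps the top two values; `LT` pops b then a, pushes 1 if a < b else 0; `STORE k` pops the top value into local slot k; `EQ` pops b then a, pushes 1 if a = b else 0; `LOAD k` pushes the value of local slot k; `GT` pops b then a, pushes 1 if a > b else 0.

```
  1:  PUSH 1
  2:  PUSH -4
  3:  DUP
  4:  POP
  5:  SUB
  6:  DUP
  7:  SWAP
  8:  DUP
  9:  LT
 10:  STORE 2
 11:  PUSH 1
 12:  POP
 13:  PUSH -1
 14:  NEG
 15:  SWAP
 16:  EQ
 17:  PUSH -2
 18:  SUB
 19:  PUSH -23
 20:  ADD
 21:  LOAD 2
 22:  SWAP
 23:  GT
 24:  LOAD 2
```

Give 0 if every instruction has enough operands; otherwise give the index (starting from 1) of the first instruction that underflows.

PUSH 1    1
PUSH -4   1 -4
DUP       1 -4 -4
POP       1 -4
SUB       5
DUP       5 5
SWAP      5 5
DUP       5 5 5
LT        5 0
STORE 2   5
PUSH 1    5 1
POP       5
PUSH -1   5 -1
NEG       5 1
SWAP      1 5
EQ        0
PUSH -2   0 -2
SUB       2
PUSH -23  2 -23
ADD       -21
LOAD 2    -21 0
SWAP      0 -21
GT        1
LOAD 2    1 0

0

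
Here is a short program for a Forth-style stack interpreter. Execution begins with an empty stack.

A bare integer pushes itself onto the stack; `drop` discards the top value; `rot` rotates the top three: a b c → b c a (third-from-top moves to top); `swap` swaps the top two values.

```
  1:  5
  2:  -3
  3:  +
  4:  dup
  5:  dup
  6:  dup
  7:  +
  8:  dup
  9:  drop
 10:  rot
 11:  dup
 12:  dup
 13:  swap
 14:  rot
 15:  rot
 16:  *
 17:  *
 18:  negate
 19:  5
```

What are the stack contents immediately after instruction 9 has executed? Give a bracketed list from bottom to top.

5    -> 5
-3   -> 5 -3
+    -> 2
dup  -> 2 2
dup  -> 2 2 2
dup  -> 2 2 2 2
+    -> 2 2 4
dup  -> 2 2 4 4
drop -> 2 2 4

[2, 2, 4]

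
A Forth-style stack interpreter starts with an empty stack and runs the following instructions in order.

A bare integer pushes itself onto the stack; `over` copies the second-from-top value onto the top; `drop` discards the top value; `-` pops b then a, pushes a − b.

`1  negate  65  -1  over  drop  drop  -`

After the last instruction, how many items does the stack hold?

1

1      : [1]
negate : [-1]
65     : [-1, 65]
-1     : [-1, 65, -1]
over   : [-1, 65, -1, 65]
drop   : [-1, 65, -1]
drop   : [-1, 65]
-      : [-66]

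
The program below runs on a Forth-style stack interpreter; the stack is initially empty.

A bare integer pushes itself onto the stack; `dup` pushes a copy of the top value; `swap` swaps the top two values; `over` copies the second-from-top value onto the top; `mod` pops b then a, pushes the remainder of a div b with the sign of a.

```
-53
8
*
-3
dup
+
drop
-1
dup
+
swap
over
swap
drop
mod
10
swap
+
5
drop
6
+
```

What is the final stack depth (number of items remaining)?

-53  -> [-53]
8    -> [-53, 8]
*    -> [-424]
-3   -> [-424, -3]
dup  -> [-424, -3, -3]
+    -> [-424, -6]
drop -> [-424]
-1   -> [-424, -1]
dup  -> [-424, -1, -1]
+    -> [-424, -2]
swap -> [-2, -424]
over -> [-2, -424, -2]
swap -> [-2, -2, -424]
drop -> [-2, -2]
mod  -> [0]
10   -> [0, 10]
swap -> [10, 0]
+    -> [10]
5    -> [10, 5]
drop -> [10]
6    -> [10, 6]
+    -> [16]

1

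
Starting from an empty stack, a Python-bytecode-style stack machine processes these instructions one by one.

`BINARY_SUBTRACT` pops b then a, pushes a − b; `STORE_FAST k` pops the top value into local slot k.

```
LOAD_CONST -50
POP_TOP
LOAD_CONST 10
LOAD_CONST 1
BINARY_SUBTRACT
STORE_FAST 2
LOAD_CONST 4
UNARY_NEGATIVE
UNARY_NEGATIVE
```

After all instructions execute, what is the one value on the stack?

4

LOAD_CONST -50  -> -50
POP_TOP         -> (empty)
LOAD_CONST 10   -> 10
LOAD_CONST 1    -> 10 1
BINARY_SUBTRACT -> 9
STORE_FAST 2    -> (empty)
LOAD_CONST 4    -> 4
UNARY_NEGATIVE  -> -4
UNARY_NEGATIVE  -> 4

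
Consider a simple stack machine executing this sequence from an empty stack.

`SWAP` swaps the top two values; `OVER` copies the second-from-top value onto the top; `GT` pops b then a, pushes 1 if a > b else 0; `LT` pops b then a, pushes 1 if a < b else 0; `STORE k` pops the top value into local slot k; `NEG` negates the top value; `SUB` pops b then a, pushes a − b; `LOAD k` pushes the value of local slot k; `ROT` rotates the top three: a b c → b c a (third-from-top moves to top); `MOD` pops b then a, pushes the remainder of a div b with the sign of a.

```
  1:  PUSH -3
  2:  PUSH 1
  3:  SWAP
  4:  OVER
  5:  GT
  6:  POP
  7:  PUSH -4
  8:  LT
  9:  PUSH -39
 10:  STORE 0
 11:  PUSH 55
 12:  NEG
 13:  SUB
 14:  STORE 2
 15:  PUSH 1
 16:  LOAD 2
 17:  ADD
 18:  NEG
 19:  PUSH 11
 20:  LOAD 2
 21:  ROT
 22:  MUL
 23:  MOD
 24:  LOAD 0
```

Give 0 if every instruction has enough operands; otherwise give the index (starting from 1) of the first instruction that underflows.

PUSH -3   [-3]
PUSH 1    [-3, 1]
SWAP      [1, -3]
OVER      [1, -3, 1]
GT        [1, 0]
POP       [1]
PUSH -4   [1, -4]
LT        [0]
PUSH -39  [0, -39]
STORE 0   [0]
PUSH 55   [0, 55]
NEG       [0, -55]
SUB       [55]
STORE 2   []
PUSH 1    [1]
LOAD 2    [1, 55]
ADD       [56]
NEG       [-56]
PUSH 11   [-56, 11]
LOAD 2    [-56, 11, 55]
ROT       [11, 55, -56]
MUL       [11, -3080]
MOD       [11]
LOAD 0    [11, -39]

0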